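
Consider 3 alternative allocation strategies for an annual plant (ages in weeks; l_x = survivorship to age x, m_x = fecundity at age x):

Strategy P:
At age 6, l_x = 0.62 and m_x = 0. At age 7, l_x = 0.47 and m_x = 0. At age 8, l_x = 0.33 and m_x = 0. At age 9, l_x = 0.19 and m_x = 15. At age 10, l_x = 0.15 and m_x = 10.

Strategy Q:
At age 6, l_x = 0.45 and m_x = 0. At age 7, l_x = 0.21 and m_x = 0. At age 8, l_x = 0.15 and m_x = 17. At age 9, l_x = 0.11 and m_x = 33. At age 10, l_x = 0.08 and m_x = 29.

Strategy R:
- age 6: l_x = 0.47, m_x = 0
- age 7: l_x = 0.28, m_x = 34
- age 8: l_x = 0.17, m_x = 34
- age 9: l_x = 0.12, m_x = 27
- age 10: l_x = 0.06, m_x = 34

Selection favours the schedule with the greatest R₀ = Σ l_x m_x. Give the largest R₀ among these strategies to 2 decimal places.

20.58

Strategy P: R₀ = 0.62×0 + 0.47×0 + 0.33×0 + 0.19×15 + 0.15×10 = 4.3500
Strategy Q: R₀ = 0.45×0 + 0.21×0 + 0.15×17 + 0.11×33 + 0.08×29 = 8.5000
Strategy R: R₀ = 0.47×0 + 0.28×34 + 0.17×34 + 0.12×27 + 0.06×34 = 20.5800
Highest R₀: strategy R with 20.5800.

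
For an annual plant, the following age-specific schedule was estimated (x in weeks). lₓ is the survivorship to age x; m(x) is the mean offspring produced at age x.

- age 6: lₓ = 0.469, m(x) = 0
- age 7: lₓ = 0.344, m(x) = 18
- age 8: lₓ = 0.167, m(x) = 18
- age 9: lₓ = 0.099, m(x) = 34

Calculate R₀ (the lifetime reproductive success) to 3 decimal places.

R₀ = Σ lₓ m(x):
  age 6: 0.469 × 0 = 0.0000
  age 7: 0.344 × 18 = 6.1920
  age 8: 0.167 × 18 = 3.0060
  age 9: 0.099 × 34 = 3.3660
R₀ = 0.0000 + 6.1920 + 3.0060 + 3.3660 = 12.5640

12.564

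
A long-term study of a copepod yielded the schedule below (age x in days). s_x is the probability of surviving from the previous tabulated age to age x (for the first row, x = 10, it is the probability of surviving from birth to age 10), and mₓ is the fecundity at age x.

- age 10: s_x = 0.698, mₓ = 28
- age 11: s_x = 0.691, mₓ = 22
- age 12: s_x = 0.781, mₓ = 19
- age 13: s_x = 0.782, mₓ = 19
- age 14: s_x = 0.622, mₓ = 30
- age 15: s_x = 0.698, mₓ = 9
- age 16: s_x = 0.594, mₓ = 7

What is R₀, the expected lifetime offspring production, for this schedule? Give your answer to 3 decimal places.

Survivorship from birth: l_x = s_10·s_11·…·s_x.
  l_10 = 0.69800
  l_11 = 0.48232
  l_12 = 0.37669
  l_13 = 0.29457
  l_14 = 0.18322
  l_15 = 0.12789
  l_16 = 0.07597
R₀ = Σ l_x mₓ:
  age 10: 0.69800 × 28 = 19.5440
  age 11: 0.48232 × 22 = 10.6110
  age 12: 0.37669 × 19 = 7.1571
  age 13: 0.29457 × 19 = 5.5968
  age 14: 0.18322 × 30 = 5.4966
  age 15: 0.12789 × 9 = 1.1510
  age 16: 0.07597 × 7 = 0.5318
R₀ = 19.5440 + 10.6110 + 7.1571 + 5.5968 + 5.4966 + 1.1510 + 0.5318 = 50.0884

50.088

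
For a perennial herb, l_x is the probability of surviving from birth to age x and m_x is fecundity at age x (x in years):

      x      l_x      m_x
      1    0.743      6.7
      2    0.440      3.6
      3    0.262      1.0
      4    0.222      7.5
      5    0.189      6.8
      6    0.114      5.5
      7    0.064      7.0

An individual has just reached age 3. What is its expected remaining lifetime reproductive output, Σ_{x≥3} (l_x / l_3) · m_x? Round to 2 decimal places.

16.36

l_3 = 0.262. Conditional survival from age 3 to x is l_x / l_3.
  x=3: (0.262/0.262) × 1.0 = 1.0000
  x=4: (0.222/0.262) × 7.5 = 6.3550
  x=5: (0.189/0.262) × 6.8 = 4.9053
  x=6: (0.114/0.262) × 5.5 = 2.3931
  x=7: (0.064/0.262) × 7.0 = 1.7099
Sum = 1.0000 + 6.3550 + 4.9053 + 2.3931 + 1.7099 = 16.3634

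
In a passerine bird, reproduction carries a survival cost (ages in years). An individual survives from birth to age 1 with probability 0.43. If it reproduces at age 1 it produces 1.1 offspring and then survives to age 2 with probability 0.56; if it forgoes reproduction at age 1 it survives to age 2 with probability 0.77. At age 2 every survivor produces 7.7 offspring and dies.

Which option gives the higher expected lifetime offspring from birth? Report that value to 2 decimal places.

breed at age 1: R₀ = 0.43 × (1.1 + 0.56 × 7.7) = 0.43 × 5.4120 = 2.3272
delay to age 2: R₀ = 0.43 × (0.77 × 7.7) = 0.43 × 5.9290 = 2.5495
Higher: delay to age 2 (2.5495).

2.55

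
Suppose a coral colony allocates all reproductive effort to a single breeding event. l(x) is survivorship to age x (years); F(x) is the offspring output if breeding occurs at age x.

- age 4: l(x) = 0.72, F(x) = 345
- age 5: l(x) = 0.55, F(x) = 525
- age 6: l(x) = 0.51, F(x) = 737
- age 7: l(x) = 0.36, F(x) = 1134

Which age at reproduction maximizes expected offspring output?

7

Expected offspring if breeding at age x = l(x) × F(x):
  age 4: 0.72 × 345 = 248.400
  age 5: 0.55 × 525 = 288.750
  age 6: 0.51 × 737 = 375.870
  age 7: 0.36 × 1134 = 408.240
Maximum at age 7 (408.240).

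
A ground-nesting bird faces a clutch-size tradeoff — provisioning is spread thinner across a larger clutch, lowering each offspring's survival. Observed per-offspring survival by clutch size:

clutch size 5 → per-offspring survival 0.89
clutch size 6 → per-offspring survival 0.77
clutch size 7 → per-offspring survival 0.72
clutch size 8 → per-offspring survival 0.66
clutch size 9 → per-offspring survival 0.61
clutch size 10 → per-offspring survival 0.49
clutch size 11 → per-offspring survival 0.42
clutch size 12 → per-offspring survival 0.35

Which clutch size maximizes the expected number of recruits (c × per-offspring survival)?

9

Expected recruits = c × s(c):
  c=5: 5 × 0.89 = 4.450
  c=6: 6 × 0.77 = 4.620
  c=7: 7 × 0.72 = 5.040
  c=8: 8 × 0.66 = 5.280
  c=9: 9 × 0.61 = 5.490
  c=10: 10 × 0.49 = 4.900
  c=11: 11 × 0.42 = 4.620
  c=12: 12 × 0.35 = 4.200
Maximum at c = 9 (5.490 recruits).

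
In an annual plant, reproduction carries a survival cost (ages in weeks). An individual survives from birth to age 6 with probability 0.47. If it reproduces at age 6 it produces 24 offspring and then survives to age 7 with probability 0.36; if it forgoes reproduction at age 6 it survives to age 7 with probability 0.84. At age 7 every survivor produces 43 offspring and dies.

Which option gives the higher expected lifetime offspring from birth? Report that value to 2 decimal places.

breed at age 6: R₀ = 0.47 × (24 + 0.36 × 43) = 0.47 × 39.4800 = 18.5556
delay to age 7: R₀ = 0.47 × (0.84 × 43) = 0.47 × 36.1200 = 16.9764
Higher: breed at age 6 (18.5556).

18.56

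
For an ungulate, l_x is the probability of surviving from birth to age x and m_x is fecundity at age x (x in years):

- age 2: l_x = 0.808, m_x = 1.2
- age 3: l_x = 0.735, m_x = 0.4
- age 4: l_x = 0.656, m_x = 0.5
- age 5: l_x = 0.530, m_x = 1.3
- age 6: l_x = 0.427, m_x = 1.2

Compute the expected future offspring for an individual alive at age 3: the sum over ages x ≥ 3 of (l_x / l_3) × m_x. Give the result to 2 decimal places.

l_3 = 0.735. Conditional survival from age 3 to x is l_x / l_3.
  x=3: (0.735/0.735) × 0.4 = 0.4000
  x=4: (0.656/0.735) × 0.5 = 0.4463
  x=5: (0.530/0.735) × 1.3 = 0.9374
  x=6: (0.427/0.735) × 1.2 = 0.6971
Sum = 0.4000 + 0.4463 + 0.9374 + 0.6971 = 2.4808

2.48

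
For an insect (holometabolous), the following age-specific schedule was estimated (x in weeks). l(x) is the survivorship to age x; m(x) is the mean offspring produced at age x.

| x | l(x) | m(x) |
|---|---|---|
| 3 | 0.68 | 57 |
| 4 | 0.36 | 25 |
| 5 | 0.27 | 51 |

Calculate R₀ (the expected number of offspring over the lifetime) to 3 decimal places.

R₀ = Σ l(x) m(x):
  age 3: 0.68 × 57 = 38.7600
  age 4: 0.36 × 25 = 9.0000
  age 5: 0.27 × 51 = 13.7700
R₀ = 38.7600 + 9.0000 + 13.7700 = 61.5300

61.530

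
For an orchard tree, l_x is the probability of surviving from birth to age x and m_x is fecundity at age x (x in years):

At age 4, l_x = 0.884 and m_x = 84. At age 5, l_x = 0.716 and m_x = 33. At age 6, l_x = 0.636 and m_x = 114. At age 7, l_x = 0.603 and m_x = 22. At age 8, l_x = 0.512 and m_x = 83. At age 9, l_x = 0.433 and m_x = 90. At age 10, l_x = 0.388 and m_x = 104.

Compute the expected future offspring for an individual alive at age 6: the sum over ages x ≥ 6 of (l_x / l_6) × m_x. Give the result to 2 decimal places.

326.40

l_6 = 0.636. Conditional survival from age 6 to x is l_x / l_6.
  x=6: (0.636/0.636) × 114 = 114.0000
  x=7: (0.603/0.636) × 22 = 20.8585
  x=8: (0.512/0.636) × 83 = 66.8176
  x=9: (0.433/0.636) × 90 = 61.2736
  x=10: (0.388/0.636) × 104 = 63.4465
Sum = 114.0000 + 20.8585 + 66.8176 + 61.2736 + 63.4465 = 326.3962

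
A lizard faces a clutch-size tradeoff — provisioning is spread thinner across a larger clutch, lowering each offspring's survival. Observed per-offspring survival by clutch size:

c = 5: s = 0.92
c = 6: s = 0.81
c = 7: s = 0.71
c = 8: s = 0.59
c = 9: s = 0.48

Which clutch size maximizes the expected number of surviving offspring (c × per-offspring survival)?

Expected surviving offspring = c × s(c):
  c=5: 5 × 0.92 = 4.600
  c=6: 6 × 0.81 = 4.860
  c=7: 7 × 0.71 = 4.970
  c=8: 8 × 0.59 = 4.720
  c=9: 9 × 0.48 = 4.320
Maximum at c = 7 (4.970 surviving offspring).

7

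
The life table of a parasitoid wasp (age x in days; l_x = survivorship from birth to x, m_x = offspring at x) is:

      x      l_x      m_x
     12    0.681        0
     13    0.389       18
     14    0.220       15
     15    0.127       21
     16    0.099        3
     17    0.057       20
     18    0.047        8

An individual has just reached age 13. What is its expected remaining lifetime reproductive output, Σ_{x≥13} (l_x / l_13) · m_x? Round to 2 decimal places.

l_13 = 0.389. Conditional survival from age 13 to x is l_x / l_13.
  x=13: (0.389/0.389) × 18 = 18.0000
  x=14: (0.220/0.389) × 15 = 8.4833
  x=15: (0.127/0.389) × 21 = 6.8560
  x=16: (0.099/0.389) × 3 = 0.7635
  x=17: (0.057/0.389) × 20 = 2.9306
  x=18: (0.047/0.389) × 8 = 0.9666
Sum = 18.0000 + 8.4833 + 6.8560 + 0.7635 + 2.9306 + 0.9666 = 38.0000

38.00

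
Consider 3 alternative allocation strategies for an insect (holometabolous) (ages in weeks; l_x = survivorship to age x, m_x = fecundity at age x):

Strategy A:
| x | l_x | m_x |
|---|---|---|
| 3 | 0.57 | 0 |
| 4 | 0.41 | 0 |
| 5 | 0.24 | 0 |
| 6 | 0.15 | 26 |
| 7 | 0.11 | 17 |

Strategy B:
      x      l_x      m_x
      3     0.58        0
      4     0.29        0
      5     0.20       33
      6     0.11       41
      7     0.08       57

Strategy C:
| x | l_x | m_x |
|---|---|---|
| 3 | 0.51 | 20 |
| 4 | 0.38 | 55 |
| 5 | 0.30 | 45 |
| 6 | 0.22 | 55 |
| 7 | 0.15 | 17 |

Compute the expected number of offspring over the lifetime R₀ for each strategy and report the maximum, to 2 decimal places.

59.25

Strategy A: R₀ = 0.57×0 + 0.41×0 + 0.24×0 + 0.15×26 + 0.11×17 = 5.7700
Strategy B: R₀ = 0.58×0 + 0.29×0 + 0.20×33 + 0.11×41 + 0.08×57 = 15.6700
Strategy C: R₀ = 0.51×20 + 0.38×55 + 0.30×45 + 0.22×55 + 0.15×17 = 59.2500
Highest R₀: strategy C with 59.2500.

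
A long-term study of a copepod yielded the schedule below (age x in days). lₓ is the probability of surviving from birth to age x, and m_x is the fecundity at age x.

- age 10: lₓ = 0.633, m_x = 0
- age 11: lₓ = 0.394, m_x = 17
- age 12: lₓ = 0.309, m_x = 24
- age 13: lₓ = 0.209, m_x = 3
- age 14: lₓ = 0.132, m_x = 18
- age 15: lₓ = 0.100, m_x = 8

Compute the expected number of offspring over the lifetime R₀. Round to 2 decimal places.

R₀ = Σ lₓ m_x:
  age 10: 0.633 × 0 = 0.0000
  age 11: 0.394 × 17 = 6.6980
  age 12: 0.309 × 24 = 7.4160
  age 13: 0.209 × 3 = 0.6270
  age 14: 0.132 × 18 = 2.3760
  age 15: 0.100 × 8 = 0.8000
R₀ = 0.0000 + 6.6980 + 7.4160 + 0.6270 + 2.3760 + 0.8000 = 17.9170

17.92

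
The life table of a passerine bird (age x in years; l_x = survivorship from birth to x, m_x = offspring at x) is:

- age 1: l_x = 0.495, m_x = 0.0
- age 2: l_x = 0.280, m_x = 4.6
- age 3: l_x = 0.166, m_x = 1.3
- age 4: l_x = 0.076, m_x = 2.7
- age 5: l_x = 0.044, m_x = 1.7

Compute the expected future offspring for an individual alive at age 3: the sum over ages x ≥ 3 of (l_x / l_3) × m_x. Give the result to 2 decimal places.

l_3 = 0.166. Conditional survival from age 3 to x is l_x / l_3.
  x=3: (0.166/0.166) × 1.3 = 1.3000
  x=4: (0.076/0.166) × 2.7 = 1.2361
  x=5: (0.044/0.166) × 1.7 = 0.4506
Sum = 1.3000 + 1.2361 + 0.4506 = 2.9867

2.99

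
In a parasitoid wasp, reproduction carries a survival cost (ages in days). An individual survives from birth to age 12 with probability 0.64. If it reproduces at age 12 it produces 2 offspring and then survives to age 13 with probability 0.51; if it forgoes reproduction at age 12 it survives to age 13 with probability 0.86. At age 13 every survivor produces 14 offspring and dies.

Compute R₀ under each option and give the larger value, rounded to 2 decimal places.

breed at age 12: R₀ = 0.64 × (2 + 0.51 × 14) = 0.64 × 9.1400 = 5.8496
delay to age 13: R₀ = 0.64 × (0.86 × 14) = 0.64 × 12.0400 = 7.7056
Higher: delay to age 13 (7.7056).

7.71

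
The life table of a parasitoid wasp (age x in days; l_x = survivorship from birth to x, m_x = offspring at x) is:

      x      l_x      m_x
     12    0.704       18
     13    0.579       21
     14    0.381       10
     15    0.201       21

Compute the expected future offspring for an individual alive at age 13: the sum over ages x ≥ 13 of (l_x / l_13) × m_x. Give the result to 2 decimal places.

34.87

l_13 = 0.579. Conditional survival from age 13 to x is l_x / l_13.
  x=13: (0.579/0.579) × 21 = 21.0000
  x=14: (0.381/0.579) × 10 = 6.5803
  x=15: (0.201/0.579) × 21 = 7.2902
Sum = 21.0000 + 6.5803 + 7.2902 = 34.8705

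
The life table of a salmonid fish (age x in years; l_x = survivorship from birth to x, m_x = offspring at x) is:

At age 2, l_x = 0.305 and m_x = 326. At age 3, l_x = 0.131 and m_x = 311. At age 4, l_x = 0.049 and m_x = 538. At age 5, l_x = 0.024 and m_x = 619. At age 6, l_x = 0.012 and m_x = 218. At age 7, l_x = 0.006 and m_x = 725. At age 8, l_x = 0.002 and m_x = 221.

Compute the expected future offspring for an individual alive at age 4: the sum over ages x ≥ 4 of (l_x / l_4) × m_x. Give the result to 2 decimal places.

l_4 = 0.049. Conditional survival from age 4 to x is l_x / l_4.
  x=4: (0.049/0.049) × 538 = 538.0000
  x=5: (0.024/0.049) × 619 = 303.1837
  x=6: (0.012/0.049) × 218 = 53.3878
  x=7: (0.006/0.049) × 725 = 88.7755
  x=8: (0.002/0.049) × 221 = 9.0204
Sum = 538.0000 + 303.1837 + 53.3878 + 88.7755 + 9.0204 = 992.3673

992.37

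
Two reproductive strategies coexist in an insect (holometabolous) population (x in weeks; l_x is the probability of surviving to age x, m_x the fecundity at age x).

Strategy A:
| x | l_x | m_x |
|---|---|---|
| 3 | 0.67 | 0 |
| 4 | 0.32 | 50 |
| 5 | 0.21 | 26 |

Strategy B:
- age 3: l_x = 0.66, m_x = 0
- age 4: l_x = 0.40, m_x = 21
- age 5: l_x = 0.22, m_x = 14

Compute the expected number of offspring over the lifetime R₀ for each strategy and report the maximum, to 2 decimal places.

21.46

Strategy A: R₀ = 0.67×0 + 0.32×50 + 0.21×26 = 21.4600
Strategy B: R₀ = 0.66×0 + 0.40×21 + 0.22×14 = 11.4800
Highest R₀: strategy A with 21.4600.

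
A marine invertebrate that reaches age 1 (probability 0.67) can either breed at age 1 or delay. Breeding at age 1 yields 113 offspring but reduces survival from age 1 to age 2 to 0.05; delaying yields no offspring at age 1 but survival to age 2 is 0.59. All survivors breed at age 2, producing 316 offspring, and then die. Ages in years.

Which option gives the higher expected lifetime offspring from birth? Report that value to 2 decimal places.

breed at age 1: R₀ = 0.67 × (113 + 0.05 × 316) = 0.67 × 128.8000 = 86.2960
delay to age 2: R₀ = 0.67 × (0.59 × 316) = 0.67 × 186.4400 = 124.9148
Higher: delay to age 2 (124.9148).

124.91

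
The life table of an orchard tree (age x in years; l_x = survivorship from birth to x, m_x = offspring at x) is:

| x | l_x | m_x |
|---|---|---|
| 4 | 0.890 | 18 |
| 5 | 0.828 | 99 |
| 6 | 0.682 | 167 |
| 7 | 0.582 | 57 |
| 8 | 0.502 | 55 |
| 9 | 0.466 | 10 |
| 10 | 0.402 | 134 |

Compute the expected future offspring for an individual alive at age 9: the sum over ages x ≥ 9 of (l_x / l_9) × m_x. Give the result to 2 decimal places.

125.60

l_9 = 0.466. Conditional survival from age 9 to x is l_x / l_9.
  x=9: (0.466/0.466) × 10 = 10.0000
  x=10: (0.402/0.466) × 134 = 115.5966
Sum = 10.0000 + 115.5966 = 125.5966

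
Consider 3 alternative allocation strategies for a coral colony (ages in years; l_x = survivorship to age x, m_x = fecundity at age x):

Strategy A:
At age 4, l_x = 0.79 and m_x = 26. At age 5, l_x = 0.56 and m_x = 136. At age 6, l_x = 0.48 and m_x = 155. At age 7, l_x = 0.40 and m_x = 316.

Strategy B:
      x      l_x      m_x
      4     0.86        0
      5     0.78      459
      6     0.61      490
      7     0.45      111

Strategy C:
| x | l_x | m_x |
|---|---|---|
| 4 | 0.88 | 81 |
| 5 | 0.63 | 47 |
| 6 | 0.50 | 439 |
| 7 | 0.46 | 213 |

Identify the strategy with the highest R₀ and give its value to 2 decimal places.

Strategy A: R₀ = 0.79×26 + 0.56×136 + 0.48×155 + 0.40×316 = 297.5000
Strategy B: R₀ = 0.86×0 + 0.78×459 + 0.61×490 + 0.45×111 = 706.8700
Strategy C: R₀ = 0.88×81 + 0.63×47 + 0.50×439 + 0.46×213 = 418.3700
Highest R₀: strategy B with 706.8700.

706.87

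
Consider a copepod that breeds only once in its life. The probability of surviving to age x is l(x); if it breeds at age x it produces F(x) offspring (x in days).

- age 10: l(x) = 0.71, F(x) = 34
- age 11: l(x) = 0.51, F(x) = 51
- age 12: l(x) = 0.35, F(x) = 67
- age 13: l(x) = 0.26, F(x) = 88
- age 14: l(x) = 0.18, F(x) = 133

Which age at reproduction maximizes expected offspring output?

11

Expected offspring if breeding at age x = l(x) × F(x):
  age 10: 0.71 × 34 = 24.140
  age 11: 0.51 × 51 = 26.010
  age 12: 0.35 × 67 = 23.450
  age 13: 0.26 × 88 = 22.880
  age 14: 0.18 × 133 = 23.940
Maximum at age 11 (26.010).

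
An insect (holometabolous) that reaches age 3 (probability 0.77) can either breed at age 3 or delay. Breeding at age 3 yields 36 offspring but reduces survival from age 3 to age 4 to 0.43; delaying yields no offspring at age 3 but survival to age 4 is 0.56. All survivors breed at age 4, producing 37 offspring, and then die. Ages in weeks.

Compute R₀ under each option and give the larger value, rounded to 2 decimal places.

breed at age 3: R₀ = 0.77 × (36 + 0.43 × 37) = 0.77 × 51.9100 = 39.9707
delay to age 4: R₀ = 0.77 × (0.56 × 37) = 0.77 × 20.7200 = 15.9544
Higher: breed at age 3 (39.9707).

39.97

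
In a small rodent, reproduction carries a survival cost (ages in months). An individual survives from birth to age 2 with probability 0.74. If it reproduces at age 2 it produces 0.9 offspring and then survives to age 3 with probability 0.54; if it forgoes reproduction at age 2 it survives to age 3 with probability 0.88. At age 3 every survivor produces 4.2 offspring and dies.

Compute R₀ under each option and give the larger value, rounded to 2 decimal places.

breed at age 2: R₀ = 0.74 × (0.9 + 0.54 × 4.2) = 0.74 × 3.1680 = 2.3443
delay to age 3: R₀ = 0.74 × (0.88 × 4.2) = 0.74 × 3.6960 = 2.7350
Higher: delay to age 3 (2.7350).

2.74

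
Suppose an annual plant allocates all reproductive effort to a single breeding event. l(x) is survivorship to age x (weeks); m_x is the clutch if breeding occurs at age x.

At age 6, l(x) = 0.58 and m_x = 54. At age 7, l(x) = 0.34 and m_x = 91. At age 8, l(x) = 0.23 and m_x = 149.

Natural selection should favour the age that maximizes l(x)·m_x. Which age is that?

8

Expected offspring if breeding at age x = l(x) × m_x:
  age 6: 0.58 × 54 = 31.320
  age 7: 0.34 × 91 = 30.940
  age 8: 0.23 × 149 = 34.270
Maximum at age 8 (34.270).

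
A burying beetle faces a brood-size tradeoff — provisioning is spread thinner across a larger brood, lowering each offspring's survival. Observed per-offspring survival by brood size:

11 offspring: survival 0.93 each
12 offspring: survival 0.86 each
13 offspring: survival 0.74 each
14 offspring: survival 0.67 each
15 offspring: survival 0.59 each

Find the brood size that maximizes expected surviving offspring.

12

Expected surviving offspring = c × s(c):
  c=11: 11 × 0.93 = 10.230
  c=12: 12 × 0.86 = 10.320
  c=13: 13 × 0.74 = 9.620
  c=14: 14 × 0.67 = 9.380
  c=15: 15 × 0.59 = 8.850
Maximum at c = 12 (10.320 surviving offspring).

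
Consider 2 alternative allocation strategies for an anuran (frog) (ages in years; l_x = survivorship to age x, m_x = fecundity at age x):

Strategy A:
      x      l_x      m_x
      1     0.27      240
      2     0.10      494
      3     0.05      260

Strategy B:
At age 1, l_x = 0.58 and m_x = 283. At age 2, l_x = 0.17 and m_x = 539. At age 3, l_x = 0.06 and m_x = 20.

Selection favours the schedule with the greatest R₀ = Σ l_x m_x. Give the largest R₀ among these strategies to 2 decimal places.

Strategy A: R₀ = 0.27×240 + 0.10×494 + 0.05×260 = 127.2000
Strategy B: R₀ = 0.58×283 + 0.17×539 + 0.06×20 = 256.9700
Highest R₀: strategy B with 256.9700.

256.97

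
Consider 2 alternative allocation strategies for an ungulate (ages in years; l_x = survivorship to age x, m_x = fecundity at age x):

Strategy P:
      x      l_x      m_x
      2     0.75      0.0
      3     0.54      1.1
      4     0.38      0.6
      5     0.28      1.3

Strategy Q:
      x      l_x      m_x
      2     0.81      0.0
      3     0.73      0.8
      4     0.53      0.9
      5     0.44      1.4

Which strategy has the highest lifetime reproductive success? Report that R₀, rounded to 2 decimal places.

Strategy P: R₀ = 0.75×0.0 + 0.54×1.1 + 0.38×0.6 + 0.28×1.3 = 1.1860
Strategy Q: R₀ = 0.81×0.0 + 0.73×0.8 + 0.53×0.9 + 0.44×1.4 = 1.6770
Highest R₀: strategy Q with 1.6770.

1.68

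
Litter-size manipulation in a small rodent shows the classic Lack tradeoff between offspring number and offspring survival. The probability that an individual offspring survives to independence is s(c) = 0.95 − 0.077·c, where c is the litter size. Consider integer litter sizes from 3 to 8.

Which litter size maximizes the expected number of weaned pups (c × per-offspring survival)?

Expected weaned pups = c × s(c):
  c=3: 3 × 0.719 = 2.157
  c=4: 4 × 0.642 = 2.568
  c=5: 5 × 0.565 = 2.825
  c=6: 6 × 0.488 = 2.928
  c=7: 7 × 0.411 = 2.877
  c=8: 8 × 0.334 = 2.672
Maximum at c = 6 (2.928 weaned pups).

6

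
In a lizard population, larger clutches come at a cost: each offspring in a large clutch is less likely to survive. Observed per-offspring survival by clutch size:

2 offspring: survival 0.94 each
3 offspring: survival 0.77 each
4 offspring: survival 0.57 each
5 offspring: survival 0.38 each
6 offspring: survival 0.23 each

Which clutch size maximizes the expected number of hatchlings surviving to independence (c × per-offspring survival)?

Expected hatchlings surviving to independence = c × s(c):
  c=2: 2 × 0.94 = 1.880
  c=3: 3 × 0.77 = 2.310
  c=4: 4 × 0.57 = 2.280
  c=5: 5 × 0.38 = 1.900
  c=6: 6 × 0.23 = 1.380
Maximum at c = 3 (2.310 hatchlings surviving to independence).

3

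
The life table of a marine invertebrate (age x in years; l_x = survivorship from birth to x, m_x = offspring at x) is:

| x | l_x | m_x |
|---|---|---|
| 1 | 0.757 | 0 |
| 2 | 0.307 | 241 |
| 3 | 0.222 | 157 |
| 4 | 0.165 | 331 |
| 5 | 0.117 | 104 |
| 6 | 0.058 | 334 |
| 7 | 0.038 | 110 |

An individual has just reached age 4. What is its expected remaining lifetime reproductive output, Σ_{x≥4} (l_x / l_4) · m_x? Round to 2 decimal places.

547.48

l_4 = 0.165. Conditional survival from age 4 to x is l_x / l_4.
  x=4: (0.165/0.165) × 331 = 331.0000
  x=5: (0.117/0.165) × 104 = 73.7455
  x=6: (0.058/0.165) × 334 = 117.4061
  x=7: (0.038/0.165) × 110 = 25.3333
Sum = 331.0000 + 73.7455 + 117.4061 + 25.3333 = 547.4848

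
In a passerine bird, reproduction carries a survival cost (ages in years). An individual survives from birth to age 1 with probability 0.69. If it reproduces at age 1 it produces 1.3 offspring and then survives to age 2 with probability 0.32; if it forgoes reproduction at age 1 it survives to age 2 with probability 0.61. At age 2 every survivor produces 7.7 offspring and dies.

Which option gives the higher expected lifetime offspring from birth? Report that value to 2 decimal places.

breed at age 1: R₀ = 0.69 × (1.3 + 0.32 × 7.7) = 0.69 × 3.7640 = 2.5972
delay to age 2: R₀ = 0.69 × (0.61 × 7.7) = 0.69 × 4.6970 = 3.2409
Higher: delay to age 2 (3.2409).

3.24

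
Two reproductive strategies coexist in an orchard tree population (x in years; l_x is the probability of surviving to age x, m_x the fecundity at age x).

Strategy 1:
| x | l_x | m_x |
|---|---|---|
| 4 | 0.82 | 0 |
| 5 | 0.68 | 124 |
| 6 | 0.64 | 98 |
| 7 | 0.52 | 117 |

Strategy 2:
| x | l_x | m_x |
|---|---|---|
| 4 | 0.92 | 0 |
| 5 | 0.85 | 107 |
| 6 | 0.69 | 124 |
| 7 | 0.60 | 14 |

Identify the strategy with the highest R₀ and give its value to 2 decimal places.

207.88

Strategy 1: R₀ = 0.82×0 + 0.68×124 + 0.64×98 + 0.52×117 = 207.8800
Strategy 2: R₀ = 0.92×0 + 0.85×107 + 0.69×124 + 0.60×14 = 184.9100
Highest R₀: strategy 1 with 207.8800.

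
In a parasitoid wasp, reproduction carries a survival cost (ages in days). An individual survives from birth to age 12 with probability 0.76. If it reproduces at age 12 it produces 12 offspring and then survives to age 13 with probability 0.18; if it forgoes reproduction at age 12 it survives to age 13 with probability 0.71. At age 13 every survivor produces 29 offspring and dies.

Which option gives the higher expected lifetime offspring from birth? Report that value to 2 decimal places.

15.65

breed at age 12: R₀ = 0.76 × (12 + 0.18 × 29) = 0.76 × 17.2200 = 13.0872
delay to age 13: R₀ = 0.76 × (0.71 × 29) = 0.76 × 20.5900 = 15.6484
Higher: delay to age 13 (15.6484).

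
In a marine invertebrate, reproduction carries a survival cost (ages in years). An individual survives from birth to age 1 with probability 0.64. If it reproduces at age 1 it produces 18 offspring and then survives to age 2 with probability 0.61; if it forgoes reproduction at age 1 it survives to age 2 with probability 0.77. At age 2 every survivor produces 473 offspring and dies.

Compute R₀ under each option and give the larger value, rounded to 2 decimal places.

233.09

breed at age 1: R₀ = 0.64 × (18 + 0.61 × 473) = 0.64 × 306.5300 = 196.1792
delay to age 2: R₀ = 0.64 × (0.77 × 473) = 0.64 × 364.2100 = 233.0944
Higher: delay to age 2 (233.0944).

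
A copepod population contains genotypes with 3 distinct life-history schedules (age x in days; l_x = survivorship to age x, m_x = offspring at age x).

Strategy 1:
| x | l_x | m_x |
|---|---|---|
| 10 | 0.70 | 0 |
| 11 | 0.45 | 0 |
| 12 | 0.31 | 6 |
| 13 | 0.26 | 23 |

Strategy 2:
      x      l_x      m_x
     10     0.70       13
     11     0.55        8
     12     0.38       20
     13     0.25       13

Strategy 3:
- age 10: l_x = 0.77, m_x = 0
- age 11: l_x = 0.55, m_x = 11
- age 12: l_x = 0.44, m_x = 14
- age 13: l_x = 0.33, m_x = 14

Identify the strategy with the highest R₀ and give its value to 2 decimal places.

24.35

Strategy 1: R₀ = 0.70×0 + 0.45×0 + 0.31×6 + 0.26×23 = 7.8400
Strategy 2: R₀ = 0.70×13 + 0.55×8 + 0.38×20 + 0.25×13 = 24.3500
Strategy 3: R₀ = 0.77×0 + 0.55×11 + 0.44×14 + 0.33×14 = 16.8300
Highest R₀: strategy 2 with 24.3500.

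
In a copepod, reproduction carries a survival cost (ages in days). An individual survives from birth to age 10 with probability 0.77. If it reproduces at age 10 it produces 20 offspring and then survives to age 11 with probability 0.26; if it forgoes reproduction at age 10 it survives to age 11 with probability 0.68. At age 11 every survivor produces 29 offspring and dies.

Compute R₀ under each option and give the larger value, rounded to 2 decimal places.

21.21

breed at age 10: R₀ = 0.77 × (20 + 0.26 × 29) = 0.77 × 27.5400 = 21.2058
delay to age 11: R₀ = 0.77 × (0.68 × 29) = 0.77 × 19.7200 = 15.1844
Higher: breed at age 10 (21.2058).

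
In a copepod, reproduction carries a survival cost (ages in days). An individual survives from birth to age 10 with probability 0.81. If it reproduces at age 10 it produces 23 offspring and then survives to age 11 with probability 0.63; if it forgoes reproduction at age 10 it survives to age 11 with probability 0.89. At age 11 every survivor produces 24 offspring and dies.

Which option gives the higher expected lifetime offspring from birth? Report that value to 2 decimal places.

breed at age 10: R₀ = 0.81 × (23 + 0.63 × 24) = 0.81 × 38.1200 = 30.8772
delay to age 11: R₀ = 0.81 × (0.89 × 24) = 0.81 × 21.3600 = 17.3016
Higher: breed at age 10 (30.8772).

30.88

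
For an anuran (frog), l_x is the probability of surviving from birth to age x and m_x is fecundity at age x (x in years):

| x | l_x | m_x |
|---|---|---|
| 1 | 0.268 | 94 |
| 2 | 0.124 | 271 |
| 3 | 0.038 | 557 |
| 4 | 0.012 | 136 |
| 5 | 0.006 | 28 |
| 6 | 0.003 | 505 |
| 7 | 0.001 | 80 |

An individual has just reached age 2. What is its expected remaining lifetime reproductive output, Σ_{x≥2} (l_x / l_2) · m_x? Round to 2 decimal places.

469.07

l_2 = 0.124. Conditional survival from age 2 to x is l_x / l_2.
  x=2: (0.124/0.124) × 271 = 271.0000
  x=3: (0.038/0.124) × 557 = 170.6935
  x=4: (0.012/0.124) × 136 = 13.1613
  x=5: (0.006/0.124) × 28 = 1.3548
  x=6: (0.003/0.124) × 505 = 12.2177
  x=7: (0.001/0.124) × 80 = 0.6452
Sum = 271.0000 + 170.6935 + 13.1613 + 1.3548 + 12.2177 + 0.6452 = 469.0726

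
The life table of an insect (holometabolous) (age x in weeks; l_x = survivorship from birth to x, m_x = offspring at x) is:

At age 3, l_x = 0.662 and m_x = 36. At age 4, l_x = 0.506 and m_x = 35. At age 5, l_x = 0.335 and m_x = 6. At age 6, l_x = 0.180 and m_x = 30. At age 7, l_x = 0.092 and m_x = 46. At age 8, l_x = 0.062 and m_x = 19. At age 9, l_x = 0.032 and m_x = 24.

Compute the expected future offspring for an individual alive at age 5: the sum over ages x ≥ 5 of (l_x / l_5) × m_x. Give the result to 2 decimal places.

40.56

l_5 = 0.335. Conditional survival from age 5 to x is l_x / l_5.
  x=5: (0.335/0.335) × 6 = 6.0000
  x=6: (0.180/0.335) × 30 = 16.1194
  x=7: (0.092/0.335) × 46 = 12.6328
  x=8: (0.062/0.335) × 19 = 3.5164
  x=9: (0.032/0.335) × 24 = 2.2925
Sum = 6.0000 + 16.1194 + 12.6328 + 3.5164 + 2.2925 = 40.5612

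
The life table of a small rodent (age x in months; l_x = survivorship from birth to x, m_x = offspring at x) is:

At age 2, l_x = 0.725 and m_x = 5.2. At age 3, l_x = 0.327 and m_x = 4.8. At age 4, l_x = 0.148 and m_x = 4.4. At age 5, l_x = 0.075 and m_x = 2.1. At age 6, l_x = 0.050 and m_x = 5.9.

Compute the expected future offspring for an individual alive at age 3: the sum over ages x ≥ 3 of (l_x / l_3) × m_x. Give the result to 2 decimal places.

l_3 = 0.327. Conditional survival from age 3 to x is l_x / l_3.
  x=3: (0.327/0.327) × 4.8 = 4.8000
  x=4: (0.148/0.327) × 4.4 = 1.9914
  x=5: (0.075/0.327) × 2.1 = 0.4817
  x=6: (0.050/0.327) × 5.9 = 0.9021
Sum = 4.8000 + 1.9914 + 0.4817 + 0.9021 = 8.1752

8.18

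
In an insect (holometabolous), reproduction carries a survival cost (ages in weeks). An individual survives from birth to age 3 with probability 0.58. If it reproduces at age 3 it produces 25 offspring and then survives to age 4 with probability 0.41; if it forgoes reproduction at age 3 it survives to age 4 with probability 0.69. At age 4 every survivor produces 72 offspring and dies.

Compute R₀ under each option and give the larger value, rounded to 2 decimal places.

breed at age 3: R₀ = 0.58 × (25 + 0.41 × 72) = 0.58 × 54.5200 = 31.6216
delay to age 4: R₀ = 0.58 × (0.69 × 72) = 0.58 × 49.6800 = 28.8144
Higher: breed at age 3 (31.6216).

31.62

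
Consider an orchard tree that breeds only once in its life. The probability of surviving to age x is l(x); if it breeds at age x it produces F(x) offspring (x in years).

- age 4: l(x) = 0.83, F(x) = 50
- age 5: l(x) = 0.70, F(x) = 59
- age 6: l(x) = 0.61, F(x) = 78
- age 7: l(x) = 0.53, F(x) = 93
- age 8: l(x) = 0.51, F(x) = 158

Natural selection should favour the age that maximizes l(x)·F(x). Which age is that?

Expected offspring if breeding at age x = l(x) × F(x):
  age 4: 0.83 × 50 = 41.500
  age 5: 0.70 × 59 = 41.300
  age 6: 0.61 × 78 = 47.580
  age 7: 0.53 × 93 = 49.290
  age 8: 0.51 × 158 = 80.580
Maximum at age 8 (80.580).

8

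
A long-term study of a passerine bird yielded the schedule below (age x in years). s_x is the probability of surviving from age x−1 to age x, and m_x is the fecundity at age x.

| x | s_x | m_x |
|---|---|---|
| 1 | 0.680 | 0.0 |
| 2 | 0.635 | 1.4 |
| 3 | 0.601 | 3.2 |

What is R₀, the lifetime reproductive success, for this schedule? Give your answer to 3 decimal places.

Survivorship from birth: l_x = s_1·s_2·…·s_x.
  l_1 = 0.68000
  l_2 = 0.43180
  l_3 = 0.25951
R₀ = Σ l_x m_x:
  age 1: 0.68000 × 0.0 = 0.0000
  age 2: 0.43180 × 1.4 = 0.6045
  age 3: 0.25951 × 3.2 = 0.8304
R₀ = 0.0000 + 0.6045 + 0.8304 = 1.4350

1.435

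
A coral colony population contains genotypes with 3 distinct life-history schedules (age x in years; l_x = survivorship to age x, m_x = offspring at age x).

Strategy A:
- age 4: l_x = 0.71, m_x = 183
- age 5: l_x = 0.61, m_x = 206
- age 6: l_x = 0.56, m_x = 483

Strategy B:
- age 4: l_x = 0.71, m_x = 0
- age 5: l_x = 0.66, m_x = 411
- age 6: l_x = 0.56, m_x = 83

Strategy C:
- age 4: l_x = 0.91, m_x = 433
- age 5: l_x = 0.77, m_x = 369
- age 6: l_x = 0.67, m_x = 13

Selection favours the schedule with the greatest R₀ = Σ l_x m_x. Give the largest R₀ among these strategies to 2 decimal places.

686.87

Strategy A: R₀ = 0.71×183 + 0.61×206 + 0.56×483 = 526.0700
Strategy B: R₀ = 0.71×0 + 0.66×411 + 0.56×83 = 317.7400
Strategy C: R₀ = 0.91×433 + 0.77×369 + 0.67×13 = 686.8700
Highest R₀: strategy C with 686.8700.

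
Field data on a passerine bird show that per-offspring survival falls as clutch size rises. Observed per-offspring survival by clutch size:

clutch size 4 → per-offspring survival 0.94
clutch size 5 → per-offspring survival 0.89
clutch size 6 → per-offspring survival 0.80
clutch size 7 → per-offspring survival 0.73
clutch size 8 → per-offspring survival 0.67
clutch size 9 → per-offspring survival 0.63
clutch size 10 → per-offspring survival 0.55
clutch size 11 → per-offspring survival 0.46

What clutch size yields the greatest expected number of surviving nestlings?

9

Expected surviving nestlings = c × s(c):
  c=4: 4 × 0.94 = 3.760
  c=5: 5 × 0.89 = 4.450
  c=6: 6 × 0.80 = 4.800
  c=7: 7 × 0.73 = 5.110
  c=8: 8 × 0.67 = 5.360
  c=9: 9 × 0.63 = 5.670
  c=10: 10 × 0.55 = 5.500
  c=11: 11 × 0.46 = 5.060
Maximum at c = 9 (5.670 surviving nestlings).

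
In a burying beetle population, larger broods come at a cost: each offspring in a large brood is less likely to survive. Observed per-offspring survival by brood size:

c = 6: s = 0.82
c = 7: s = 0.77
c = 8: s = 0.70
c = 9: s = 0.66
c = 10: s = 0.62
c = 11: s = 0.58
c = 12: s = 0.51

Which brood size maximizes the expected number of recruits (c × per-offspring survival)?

11

Expected recruits = c × s(c):
  c=6: 6 × 0.82 = 4.920
  c=7: 7 × 0.77 = 5.390
  c=8: 8 × 0.70 = 5.600
  c=9: 9 × 0.66 = 5.940
  c=10: 10 × 0.62 = 6.200
  c=11: 11 × 0.58 = 6.380
  c=12: 12 × 0.51 = 6.120
Maximum at c = 11 (6.380 recruits).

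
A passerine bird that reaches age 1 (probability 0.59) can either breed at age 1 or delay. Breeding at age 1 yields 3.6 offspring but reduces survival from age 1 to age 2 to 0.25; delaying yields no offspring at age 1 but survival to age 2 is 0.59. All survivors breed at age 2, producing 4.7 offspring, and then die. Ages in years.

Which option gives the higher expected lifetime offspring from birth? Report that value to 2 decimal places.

2.82

breed at age 1: R₀ = 0.59 × (3.6 + 0.25 × 4.7) = 0.59 × 4.7750 = 2.8173
delay to age 2: R₀ = 0.59 × (0.59 × 4.7) = 0.59 × 2.7730 = 1.6361
Higher: breed at age 1 (2.8173).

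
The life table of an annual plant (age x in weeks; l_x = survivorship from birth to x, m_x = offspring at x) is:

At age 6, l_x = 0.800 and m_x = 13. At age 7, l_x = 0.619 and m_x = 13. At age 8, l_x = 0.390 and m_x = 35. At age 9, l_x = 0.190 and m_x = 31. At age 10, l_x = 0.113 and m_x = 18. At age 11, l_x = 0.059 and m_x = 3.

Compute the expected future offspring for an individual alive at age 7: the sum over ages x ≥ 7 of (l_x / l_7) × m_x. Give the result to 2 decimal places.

48.14

l_7 = 0.619. Conditional survival from age 7 to x is l_x / l_7.
  x=7: (0.619/0.619) × 13 = 13.0000
  x=8: (0.390/0.619) × 35 = 22.0517
  x=9: (0.190/0.619) × 31 = 9.5153
  x=10: (0.113/0.619) × 18 = 3.2859
  x=11: (0.059/0.619) × 3 = 0.2859
Sum = 13.0000 + 22.0517 + 9.5153 + 3.2859 + 0.2859 = 48.1389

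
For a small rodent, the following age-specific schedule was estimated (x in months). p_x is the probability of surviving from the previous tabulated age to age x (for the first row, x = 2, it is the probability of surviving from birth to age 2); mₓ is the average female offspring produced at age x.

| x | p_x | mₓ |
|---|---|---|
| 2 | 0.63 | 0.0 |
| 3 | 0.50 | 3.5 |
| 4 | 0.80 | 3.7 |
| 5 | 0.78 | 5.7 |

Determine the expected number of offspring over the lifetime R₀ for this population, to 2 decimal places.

3.16

Survivorship from birth: l_x = p_2·p_3·…·p_x.
  l_2 = 0.63000
  l_3 = 0.31500
  l_4 = 0.25200
  l_5 = 0.19656
R₀ = Σ l_x mₓ:
  age 2: 0.63000 × 0.0 = 0.0000
  age 3: 0.31500 × 3.5 = 1.1025
  age 4: 0.25200 × 3.7 = 0.9324
  age 5: 0.19656 × 5.7 = 1.1204
R₀ = 0.0000 + 1.1025 + 0.9324 + 1.1204 = 3.1553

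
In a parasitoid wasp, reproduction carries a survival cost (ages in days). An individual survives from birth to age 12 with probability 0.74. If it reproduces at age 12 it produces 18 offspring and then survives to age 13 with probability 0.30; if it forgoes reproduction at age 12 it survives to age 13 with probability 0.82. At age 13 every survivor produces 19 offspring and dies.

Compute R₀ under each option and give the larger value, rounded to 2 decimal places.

17.54

breed at age 12: R₀ = 0.74 × (18 + 0.30 × 19) = 0.74 × 23.7000 = 17.5380
delay to age 13: R₀ = 0.74 × (0.82 × 19) = 0.74 × 15.5800 = 11.5292
Higher: breed at age 12 (17.5380).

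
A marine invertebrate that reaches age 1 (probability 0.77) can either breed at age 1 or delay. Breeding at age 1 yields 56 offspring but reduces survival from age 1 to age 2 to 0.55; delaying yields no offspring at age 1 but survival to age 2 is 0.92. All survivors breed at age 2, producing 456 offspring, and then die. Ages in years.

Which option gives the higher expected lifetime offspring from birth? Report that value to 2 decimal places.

323.03

breed at age 1: R₀ = 0.77 × (56 + 0.55 × 456) = 0.77 × 306.8000 = 236.2360
delay to age 2: R₀ = 0.77 × (0.92 × 456) = 0.77 × 419.5200 = 323.0304
Higher: delay to age 2 (323.0304).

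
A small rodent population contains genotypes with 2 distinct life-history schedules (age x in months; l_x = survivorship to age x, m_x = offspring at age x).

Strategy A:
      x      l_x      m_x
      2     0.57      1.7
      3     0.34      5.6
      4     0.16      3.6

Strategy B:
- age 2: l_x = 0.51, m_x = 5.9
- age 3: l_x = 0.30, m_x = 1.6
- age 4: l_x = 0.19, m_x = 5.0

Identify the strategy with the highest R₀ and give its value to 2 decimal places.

4.44

Strategy A: R₀ = 0.57×1.7 + 0.34×5.6 + 0.16×3.6 = 3.4490
Strategy B: R₀ = 0.51×5.9 + 0.30×1.6 + 0.19×5.0 = 4.4390
Highest R₀: strategy B with 4.4390.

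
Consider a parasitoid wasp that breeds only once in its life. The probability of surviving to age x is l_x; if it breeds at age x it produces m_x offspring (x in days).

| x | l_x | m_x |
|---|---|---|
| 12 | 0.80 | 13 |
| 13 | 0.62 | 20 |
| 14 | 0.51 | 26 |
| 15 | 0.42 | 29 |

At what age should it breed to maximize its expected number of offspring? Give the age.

Expected offspring if breeding at age x = l_x × m_x:
  age 12: 0.80 × 13 = 10.400
  age 13: 0.62 × 20 = 12.400
  age 14: 0.51 × 26 = 13.260
  age 15: 0.42 × 29 = 12.180
Maximum at age 14 (13.260).

14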